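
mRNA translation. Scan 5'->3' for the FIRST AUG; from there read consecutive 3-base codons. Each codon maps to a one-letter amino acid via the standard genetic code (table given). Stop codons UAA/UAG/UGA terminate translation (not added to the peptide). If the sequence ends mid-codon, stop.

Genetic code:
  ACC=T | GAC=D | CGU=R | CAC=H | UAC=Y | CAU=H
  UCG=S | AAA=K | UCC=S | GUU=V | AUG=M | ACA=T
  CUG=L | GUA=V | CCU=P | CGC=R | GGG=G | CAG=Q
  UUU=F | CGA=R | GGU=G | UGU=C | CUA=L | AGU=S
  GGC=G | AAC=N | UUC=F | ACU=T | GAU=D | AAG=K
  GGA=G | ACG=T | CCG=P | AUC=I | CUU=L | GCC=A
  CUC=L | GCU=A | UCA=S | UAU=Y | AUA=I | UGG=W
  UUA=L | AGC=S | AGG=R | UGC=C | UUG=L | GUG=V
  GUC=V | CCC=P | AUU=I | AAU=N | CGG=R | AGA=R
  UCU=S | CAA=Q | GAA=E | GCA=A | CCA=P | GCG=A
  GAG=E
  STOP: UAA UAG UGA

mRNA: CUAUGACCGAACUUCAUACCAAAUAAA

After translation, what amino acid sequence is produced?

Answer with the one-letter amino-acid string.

Answer: MTELHTK

Derivation:
start AUG at pos 2
pos 2: AUG -> M; peptide=M
pos 5: ACC -> T; peptide=MT
pos 8: GAA -> E; peptide=MTE
pos 11: CUU -> L; peptide=MTEL
pos 14: CAU -> H; peptide=MTELH
pos 17: ACC -> T; peptide=MTELHT
pos 20: AAA -> K; peptide=MTELHTK
pos 23: UAA -> STOP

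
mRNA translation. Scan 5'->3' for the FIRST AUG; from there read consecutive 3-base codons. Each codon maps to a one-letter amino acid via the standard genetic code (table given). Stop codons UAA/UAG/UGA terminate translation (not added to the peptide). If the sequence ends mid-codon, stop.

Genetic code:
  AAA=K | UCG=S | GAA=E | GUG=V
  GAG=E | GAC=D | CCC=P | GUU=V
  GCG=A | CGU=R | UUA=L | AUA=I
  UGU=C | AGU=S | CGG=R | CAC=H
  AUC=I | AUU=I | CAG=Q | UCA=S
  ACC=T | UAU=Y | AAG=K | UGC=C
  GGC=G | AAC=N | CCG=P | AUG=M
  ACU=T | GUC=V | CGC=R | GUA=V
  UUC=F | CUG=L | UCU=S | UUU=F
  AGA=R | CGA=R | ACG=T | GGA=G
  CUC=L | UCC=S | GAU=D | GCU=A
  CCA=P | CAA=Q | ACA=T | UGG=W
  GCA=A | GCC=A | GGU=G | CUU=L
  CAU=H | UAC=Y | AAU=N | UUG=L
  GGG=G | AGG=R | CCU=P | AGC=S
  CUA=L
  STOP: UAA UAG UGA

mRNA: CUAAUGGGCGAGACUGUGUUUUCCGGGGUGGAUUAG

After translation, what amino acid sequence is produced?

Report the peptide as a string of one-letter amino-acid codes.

start AUG at pos 3
pos 3: AUG -> M; peptide=M
pos 6: GGC -> G; peptide=MG
pos 9: GAG -> E; peptide=MGE
pos 12: ACU -> T; peptide=MGET
pos 15: GUG -> V; peptide=MGETV
pos 18: UUU -> F; peptide=MGETVF
pos 21: UCC -> S; peptide=MGETVFS
pos 24: GGG -> G; peptide=MGETVFSG
pos 27: GUG -> V; peptide=MGETVFSGV
pos 30: GAU -> D; peptide=MGETVFSGVD
pos 33: UAG -> STOP

Answer: MGETVFSGVD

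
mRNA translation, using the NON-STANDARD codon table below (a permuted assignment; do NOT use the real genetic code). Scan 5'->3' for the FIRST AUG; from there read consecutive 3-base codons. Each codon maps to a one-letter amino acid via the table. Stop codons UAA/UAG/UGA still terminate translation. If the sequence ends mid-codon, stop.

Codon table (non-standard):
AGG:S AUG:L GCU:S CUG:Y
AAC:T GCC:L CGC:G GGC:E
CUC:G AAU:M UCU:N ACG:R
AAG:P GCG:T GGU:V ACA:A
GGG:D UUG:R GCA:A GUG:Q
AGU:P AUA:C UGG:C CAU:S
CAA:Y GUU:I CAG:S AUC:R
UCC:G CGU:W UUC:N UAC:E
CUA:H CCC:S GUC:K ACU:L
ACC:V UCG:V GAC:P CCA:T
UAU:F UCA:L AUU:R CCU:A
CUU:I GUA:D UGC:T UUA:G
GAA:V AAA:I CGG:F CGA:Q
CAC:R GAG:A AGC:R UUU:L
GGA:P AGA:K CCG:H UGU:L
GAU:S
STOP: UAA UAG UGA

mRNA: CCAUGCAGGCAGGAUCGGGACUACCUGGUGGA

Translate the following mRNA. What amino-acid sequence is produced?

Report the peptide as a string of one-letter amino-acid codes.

Answer: LSAPVPHAVP

Derivation:
start AUG at pos 2
pos 2: AUG -> L; peptide=L
pos 5: CAG -> S; peptide=LS
pos 8: GCA -> A; peptide=LSA
pos 11: GGA -> P; peptide=LSAP
pos 14: UCG -> V; peptide=LSAPV
pos 17: GGA -> P; peptide=LSAPVP
pos 20: CUA -> H; peptide=LSAPVPH
pos 23: CCU -> A; peptide=LSAPVPHA
pos 26: GGU -> V; peptide=LSAPVPHAV
pos 29: GGA -> P; peptide=LSAPVPHAVP
pos 32: only 0 nt remain (<3), stop (end of mRNA)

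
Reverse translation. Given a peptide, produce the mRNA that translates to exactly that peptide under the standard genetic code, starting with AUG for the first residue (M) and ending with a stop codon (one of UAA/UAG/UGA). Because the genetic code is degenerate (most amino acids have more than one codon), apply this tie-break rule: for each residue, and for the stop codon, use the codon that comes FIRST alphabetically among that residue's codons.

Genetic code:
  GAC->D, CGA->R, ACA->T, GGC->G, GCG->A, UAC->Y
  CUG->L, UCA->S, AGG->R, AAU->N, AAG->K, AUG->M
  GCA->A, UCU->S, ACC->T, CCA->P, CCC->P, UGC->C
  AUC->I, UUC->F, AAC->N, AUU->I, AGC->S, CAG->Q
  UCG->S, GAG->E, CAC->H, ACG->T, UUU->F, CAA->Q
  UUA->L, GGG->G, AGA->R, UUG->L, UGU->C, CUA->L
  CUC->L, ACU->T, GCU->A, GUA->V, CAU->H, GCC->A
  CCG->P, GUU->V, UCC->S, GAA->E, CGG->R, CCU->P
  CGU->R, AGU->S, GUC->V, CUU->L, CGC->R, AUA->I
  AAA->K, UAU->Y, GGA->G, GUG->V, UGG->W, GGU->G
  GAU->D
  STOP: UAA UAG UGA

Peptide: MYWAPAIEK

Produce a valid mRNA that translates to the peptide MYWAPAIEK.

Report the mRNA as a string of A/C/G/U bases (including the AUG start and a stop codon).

Answer: mRNA: AUGUACUGGGCACCAGCAAUAGAAAAAUAA

Derivation:
residue 1: M -> AUG (start codon)
residue 2: Y codons sorted = UAC,UAU -> pick first = UAC
residue 3: W -> UGG (only codon)
residue 4: A codons sorted = GCA,GCC,GCG,GCU -> pick first = GCA
residue 5: P codons sorted = CCA,CCC,CCG,CCU -> pick first = CCA
residue 6: A codons sorted = GCA,GCC,GCG,GCU -> pick first = GCA
residue 7: I codons sorted = AUA,AUC,AUU -> pick first = AUA
residue 8: E codons sorted = GAA,GAG -> pick first = GAA
residue 9: K codons sorted = AAA,AAG -> pick first = AAA
terminator: stop codons sorted = UAA,UAG,UGA -> pick first = UAA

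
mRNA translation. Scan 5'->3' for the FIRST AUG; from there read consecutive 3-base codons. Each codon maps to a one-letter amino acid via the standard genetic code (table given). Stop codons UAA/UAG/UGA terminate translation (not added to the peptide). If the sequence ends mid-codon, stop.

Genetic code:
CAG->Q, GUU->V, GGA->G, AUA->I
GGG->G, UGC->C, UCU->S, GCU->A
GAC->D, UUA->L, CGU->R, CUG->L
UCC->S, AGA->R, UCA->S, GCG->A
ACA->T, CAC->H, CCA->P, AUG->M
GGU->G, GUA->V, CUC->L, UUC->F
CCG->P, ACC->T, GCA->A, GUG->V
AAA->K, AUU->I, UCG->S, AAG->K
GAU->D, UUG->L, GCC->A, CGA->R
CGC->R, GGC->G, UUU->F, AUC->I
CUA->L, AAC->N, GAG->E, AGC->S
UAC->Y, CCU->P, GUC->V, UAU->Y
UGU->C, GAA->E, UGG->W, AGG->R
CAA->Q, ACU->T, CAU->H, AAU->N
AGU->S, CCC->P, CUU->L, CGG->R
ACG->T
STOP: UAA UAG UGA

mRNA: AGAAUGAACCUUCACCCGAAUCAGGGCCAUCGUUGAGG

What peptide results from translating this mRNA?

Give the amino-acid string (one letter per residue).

Answer: MNLHPNQGHR

Derivation:
start AUG at pos 3
pos 3: AUG -> M; peptide=M
pos 6: AAC -> N; peptide=MN
pos 9: CUU -> L; peptide=MNL
pos 12: CAC -> H; peptide=MNLH
pos 15: CCG -> P; peptide=MNLHP
pos 18: AAU -> N; peptide=MNLHPN
pos 21: CAG -> Q; peptide=MNLHPNQ
pos 24: GGC -> G; peptide=MNLHPNQG
pos 27: CAU -> H; peptide=MNLHPNQGH
pos 30: CGU -> R; peptide=MNLHPNQGHR
pos 33: UGA -> STOP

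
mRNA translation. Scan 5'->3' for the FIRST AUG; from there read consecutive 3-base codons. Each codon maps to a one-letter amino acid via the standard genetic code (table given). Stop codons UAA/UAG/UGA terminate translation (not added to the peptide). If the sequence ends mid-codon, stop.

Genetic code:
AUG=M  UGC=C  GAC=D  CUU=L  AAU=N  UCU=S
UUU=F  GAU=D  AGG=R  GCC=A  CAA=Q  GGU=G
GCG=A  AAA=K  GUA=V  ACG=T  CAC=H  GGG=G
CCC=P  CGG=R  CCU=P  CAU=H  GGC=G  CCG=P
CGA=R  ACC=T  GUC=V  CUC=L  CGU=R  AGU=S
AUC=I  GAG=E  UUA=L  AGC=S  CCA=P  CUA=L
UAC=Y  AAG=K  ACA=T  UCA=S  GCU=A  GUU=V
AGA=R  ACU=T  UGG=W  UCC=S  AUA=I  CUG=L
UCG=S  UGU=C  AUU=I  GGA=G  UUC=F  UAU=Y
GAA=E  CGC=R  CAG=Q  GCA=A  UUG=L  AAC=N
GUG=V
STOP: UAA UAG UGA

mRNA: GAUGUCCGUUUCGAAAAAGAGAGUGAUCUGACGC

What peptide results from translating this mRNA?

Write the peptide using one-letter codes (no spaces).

Answer: MSVSKKRVI

Derivation:
start AUG at pos 1
pos 1: AUG -> M; peptide=M
pos 4: UCC -> S; peptide=MS
pos 7: GUU -> V; peptide=MSV
pos 10: UCG -> S; peptide=MSVS
pos 13: AAA -> K; peptide=MSVSK
pos 16: AAG -> K; peptide=MSVSKK
pos 19: AGA -> R; peptide=MSVSKKR
pos 22: GUG -> V; peptide=MSVSKKRV
pos 25: AUC -> I; peptide=MSVSKKRVI
pos 28: UGA -> STOP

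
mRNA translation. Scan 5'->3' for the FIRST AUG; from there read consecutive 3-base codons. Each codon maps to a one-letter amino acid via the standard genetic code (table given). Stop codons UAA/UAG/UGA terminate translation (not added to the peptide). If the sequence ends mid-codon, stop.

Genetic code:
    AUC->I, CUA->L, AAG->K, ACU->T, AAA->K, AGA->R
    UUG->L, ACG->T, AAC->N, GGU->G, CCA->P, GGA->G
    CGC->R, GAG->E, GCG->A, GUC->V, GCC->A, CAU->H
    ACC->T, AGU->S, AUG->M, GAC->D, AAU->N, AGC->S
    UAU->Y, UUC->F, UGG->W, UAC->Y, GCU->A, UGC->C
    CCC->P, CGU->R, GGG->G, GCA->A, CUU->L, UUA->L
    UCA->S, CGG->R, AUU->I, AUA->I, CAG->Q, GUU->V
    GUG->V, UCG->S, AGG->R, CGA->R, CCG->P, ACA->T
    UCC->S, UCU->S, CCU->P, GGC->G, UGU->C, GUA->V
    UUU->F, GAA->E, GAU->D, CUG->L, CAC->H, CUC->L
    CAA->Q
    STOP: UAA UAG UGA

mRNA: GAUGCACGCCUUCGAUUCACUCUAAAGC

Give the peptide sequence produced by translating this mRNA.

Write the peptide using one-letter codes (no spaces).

Answer: MHAFDSL

Derivation:
start AUG at pos 1
pos 1: AUG -> M; peptide=M
pos 4: CAC -> H; peptide=MH
pos 7: GCC -> A; peptide=MHA
pos 10: UUC -> F; peptide=MHAF
pos 13: GAU -> D; peptide=MHAFD
pos 16: UCA -> S; peptide=MHAFDS
pos 19: CUC -> L; peptide=MHAFDSL
pos 22: UAA -> STOP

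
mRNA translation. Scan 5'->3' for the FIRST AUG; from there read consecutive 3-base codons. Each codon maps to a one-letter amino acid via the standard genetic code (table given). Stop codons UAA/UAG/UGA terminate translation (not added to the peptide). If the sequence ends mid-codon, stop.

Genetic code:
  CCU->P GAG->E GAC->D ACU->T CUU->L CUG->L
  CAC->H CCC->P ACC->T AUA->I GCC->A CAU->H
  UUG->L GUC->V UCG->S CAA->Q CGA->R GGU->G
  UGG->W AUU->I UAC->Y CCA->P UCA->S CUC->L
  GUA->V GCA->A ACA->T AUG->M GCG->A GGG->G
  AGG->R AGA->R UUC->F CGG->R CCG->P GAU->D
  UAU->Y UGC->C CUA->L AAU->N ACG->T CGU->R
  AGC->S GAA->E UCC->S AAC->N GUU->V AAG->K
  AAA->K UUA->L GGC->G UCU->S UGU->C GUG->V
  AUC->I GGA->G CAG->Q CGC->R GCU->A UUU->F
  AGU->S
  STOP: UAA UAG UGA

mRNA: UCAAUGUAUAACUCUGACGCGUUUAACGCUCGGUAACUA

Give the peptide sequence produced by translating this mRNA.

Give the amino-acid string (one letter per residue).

start AUG at pos 3
pos 3: AUG -> M; peptide=M
pos 6: UAU -> Y; peptide=MY
pos 9: AAC -> N; peptide=MYN
pos 12: UCU -> S; peptide=MYNS
pos 15: GAC -> D; peptide=MYNSD
pos 18: GCG -> A; peptide=MYNSDA
pos 21: UUU -> F; peptide=MYNSDAF
pos 24: AAC -> N; peptide=MYNSDAFN
pos 27: GCU -> A; peptide=MYNSDAFNA
pos 30: CGG -> R; peptide=MYNSDAFNAR
pos 33: UAA -> STOP

Answer: MYNSDAFNAR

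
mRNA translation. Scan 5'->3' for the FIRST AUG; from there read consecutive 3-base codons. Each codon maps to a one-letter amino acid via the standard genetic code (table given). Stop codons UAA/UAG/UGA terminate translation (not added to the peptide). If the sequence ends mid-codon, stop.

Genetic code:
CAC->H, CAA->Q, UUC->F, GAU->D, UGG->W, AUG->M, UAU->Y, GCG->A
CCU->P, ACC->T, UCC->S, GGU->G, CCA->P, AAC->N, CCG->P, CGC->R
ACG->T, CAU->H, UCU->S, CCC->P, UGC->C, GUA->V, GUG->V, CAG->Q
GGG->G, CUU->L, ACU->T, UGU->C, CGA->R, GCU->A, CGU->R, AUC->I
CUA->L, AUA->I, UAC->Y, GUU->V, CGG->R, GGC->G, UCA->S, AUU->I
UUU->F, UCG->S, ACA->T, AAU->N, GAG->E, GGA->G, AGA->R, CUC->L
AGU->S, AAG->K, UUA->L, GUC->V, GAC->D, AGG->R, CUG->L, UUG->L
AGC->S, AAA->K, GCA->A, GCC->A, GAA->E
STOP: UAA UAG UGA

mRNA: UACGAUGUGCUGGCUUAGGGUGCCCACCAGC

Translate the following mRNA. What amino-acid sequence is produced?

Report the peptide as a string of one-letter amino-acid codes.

Answer: MCWLRVPTS

Derivation:
start AUG at pos 4
pos 4: AUG -> M; peptide=M
pos 7: UGC -> C; peptide=MC
pos 10: UGG -> W; peptide=MCW
pos 13: CUU -> L; peptide=MCWL
pos 16: AGG -> R; peptide=MCWLR
pos 19: GUG -> V; peptide=MCWLRV
pos 22: CCC -> P; peptide=MCWLRVP
pos 25: ACC -> T; peptide=MCWLRVPT
pos 28: AGC -> S; peptide=MCWLRVPTS
pos 31: only 0 nt remain (<3), stop (end of mRNA)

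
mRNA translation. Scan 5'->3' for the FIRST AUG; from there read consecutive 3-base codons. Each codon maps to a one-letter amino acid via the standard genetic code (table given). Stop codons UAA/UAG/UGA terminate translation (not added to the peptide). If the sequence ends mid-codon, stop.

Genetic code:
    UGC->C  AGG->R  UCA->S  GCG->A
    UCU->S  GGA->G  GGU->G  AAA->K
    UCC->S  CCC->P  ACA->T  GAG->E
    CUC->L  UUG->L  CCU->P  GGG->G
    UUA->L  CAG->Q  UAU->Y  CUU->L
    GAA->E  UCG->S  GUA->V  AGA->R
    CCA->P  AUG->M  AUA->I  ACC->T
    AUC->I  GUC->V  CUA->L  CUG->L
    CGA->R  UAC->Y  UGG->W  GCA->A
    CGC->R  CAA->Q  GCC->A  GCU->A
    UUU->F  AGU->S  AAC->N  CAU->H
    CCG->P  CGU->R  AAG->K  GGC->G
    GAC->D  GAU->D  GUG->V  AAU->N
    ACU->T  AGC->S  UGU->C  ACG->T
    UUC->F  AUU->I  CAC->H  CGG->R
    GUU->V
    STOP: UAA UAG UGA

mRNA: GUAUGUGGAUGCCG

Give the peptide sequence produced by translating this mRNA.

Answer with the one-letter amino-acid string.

Answer: MWMP

Derivation:
start AUG at pos 2
pos 2: AUG -> M; peptide=M
pos 5: UGG -> W; peptide=MW
pos 8: AUG -> M; peptide=MWM
pos 11: CCG -> P; peptide=MWMP
pos 14: only 0 nt remain (<3), stop (end of mRNA)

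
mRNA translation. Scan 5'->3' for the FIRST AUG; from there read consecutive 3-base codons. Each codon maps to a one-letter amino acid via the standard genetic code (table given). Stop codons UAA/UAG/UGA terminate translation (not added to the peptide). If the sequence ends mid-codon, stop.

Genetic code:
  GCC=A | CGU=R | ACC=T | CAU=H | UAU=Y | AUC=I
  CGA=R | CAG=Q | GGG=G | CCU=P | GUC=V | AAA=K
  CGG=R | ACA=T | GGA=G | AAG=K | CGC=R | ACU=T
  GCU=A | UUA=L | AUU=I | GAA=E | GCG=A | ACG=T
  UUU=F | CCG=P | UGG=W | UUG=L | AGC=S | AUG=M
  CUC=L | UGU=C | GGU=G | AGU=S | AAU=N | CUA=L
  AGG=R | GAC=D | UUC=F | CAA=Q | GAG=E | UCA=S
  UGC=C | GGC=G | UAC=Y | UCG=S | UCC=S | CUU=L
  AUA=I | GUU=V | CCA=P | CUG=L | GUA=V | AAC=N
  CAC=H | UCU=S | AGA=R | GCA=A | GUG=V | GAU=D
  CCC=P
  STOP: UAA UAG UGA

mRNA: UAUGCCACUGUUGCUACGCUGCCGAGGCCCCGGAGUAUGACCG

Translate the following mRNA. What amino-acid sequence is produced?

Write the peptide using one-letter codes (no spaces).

Answer: MPLLLRCRGPGV

Derivation:
start AUG at pos 1
pos 1: AUG -> M; peptide=M
pos 4: CCA -> P; peptide=MP
pos 7: CUG -> L; peptide=MPL
pos 10: UUG -> L; peptide=MPLL
pos 13: CUA -> L; peptide=MPLLL
pos 16: CGC -> R; peptide=MPLLLR
pos 19: UGC -> C; peptide=MPLLLRC
pos 22: CGA -> R; peptide=MPLLLRCR
pos 25: GGC -> G; peptide=MPLLLRCRG
pos 28: CCC -> P; peptide=MPLLLRCRGP
pos 31: GGA -> G; peptide=MPLLLRCRGPG
pos 34: GUA -> V; peptide=MPLLLRCRGPGV
pos 37: UGA -> STOP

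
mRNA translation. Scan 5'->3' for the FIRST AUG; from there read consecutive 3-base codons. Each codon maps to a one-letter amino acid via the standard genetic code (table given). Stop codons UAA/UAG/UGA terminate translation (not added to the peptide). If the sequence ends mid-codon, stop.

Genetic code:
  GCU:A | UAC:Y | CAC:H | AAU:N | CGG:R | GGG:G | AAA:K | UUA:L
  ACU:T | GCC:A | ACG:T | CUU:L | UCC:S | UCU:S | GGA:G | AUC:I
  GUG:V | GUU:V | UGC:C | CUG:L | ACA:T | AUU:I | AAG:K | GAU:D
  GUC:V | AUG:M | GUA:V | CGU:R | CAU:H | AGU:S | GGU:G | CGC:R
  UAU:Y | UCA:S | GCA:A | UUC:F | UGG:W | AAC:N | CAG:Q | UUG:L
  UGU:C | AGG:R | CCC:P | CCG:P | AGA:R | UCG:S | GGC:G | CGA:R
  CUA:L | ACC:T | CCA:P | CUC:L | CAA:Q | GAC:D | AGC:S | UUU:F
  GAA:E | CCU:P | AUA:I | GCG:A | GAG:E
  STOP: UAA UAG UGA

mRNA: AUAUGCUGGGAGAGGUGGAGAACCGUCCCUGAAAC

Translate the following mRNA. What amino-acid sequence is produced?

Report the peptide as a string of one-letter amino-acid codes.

start AUG at pos 2
pos 2: AUG -> M; peptide=M
pos 5: CUG -> L; peptide=ML
pos 8: GGA -> G; peptide=MLG
pos 11: GAG -> E; peptide=MLGE
pos 14: GUG -> V; peptide=MLGEV
pos 17: GAG -> E; peptide=MLGEVE
pos 20: AAC -> N; peptide=MLGEVEN
pos 23: CGU -> R; peptide=MLGEVENR
pos 26: CCC -> P; peptide=MLGEVENRP
pos 29: UGA -> STOP

Answer: MLGEVENRP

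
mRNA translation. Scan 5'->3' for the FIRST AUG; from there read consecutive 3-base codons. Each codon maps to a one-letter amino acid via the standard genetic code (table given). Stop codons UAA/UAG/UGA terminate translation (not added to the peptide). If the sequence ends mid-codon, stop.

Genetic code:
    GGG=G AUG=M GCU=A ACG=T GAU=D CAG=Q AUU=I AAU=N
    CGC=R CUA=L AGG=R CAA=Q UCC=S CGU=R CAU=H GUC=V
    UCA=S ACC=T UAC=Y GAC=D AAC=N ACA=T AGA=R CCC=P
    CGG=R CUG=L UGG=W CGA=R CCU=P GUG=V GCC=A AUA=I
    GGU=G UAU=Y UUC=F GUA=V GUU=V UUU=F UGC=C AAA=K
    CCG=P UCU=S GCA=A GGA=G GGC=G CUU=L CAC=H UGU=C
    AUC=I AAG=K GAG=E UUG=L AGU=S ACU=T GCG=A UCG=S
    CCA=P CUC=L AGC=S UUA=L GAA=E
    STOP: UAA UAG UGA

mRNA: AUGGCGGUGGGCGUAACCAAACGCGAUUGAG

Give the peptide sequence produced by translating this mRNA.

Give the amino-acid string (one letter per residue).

start AUG at pos 0
pos 0: AUG -> M; peptide=M
pos 3: GCG -> A; peptide=MA
pos 6: GUG -> V; peptide=MAV
pos 9: GGC -> G; peptide=MAVG
pos 12: GUA -> V; peptide=MAVGV
pos 15: ACC -> T; peptide=MAVGVT
pos 18: AAA -> K; peptide=MAVGVTK
pos 21: CGC -> R; peptide=MAVGVTKR
pos 24: GAU -> D; peptide=MAVGVTKRD
pos 27: UGA -> STOP

Answer: MAVGVTKRD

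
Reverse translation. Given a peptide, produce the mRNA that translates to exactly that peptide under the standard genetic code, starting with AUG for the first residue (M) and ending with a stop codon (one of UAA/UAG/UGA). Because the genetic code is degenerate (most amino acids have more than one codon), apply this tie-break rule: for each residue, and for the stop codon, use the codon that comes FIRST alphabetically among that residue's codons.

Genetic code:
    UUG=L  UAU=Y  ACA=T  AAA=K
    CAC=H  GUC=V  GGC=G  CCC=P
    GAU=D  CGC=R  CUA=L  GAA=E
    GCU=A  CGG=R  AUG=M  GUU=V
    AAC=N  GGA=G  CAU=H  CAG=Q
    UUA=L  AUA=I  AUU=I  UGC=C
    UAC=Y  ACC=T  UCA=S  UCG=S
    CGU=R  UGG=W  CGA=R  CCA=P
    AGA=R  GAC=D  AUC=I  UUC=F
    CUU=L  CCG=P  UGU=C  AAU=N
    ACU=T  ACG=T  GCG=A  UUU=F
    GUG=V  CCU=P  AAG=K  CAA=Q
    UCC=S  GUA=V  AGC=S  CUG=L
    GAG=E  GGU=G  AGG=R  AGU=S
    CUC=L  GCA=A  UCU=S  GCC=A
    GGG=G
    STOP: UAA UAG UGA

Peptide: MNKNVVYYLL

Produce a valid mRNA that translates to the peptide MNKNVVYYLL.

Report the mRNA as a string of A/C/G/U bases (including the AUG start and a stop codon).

residue 1: M -> AUG (start codon)
residue 2: N codons sorted = AAC,AAU -> pick first = AAC
residue 3: K codons sorted = AAA,AAG -> pick first = AAA
residue 4: N codons sorted = AAC,AAU -> pick first = AAC
residue 5: V codons sorted = GUA,GUC,GUG,GUU -> pick first = GUA
residue 6: V codons sorted = GUA,GUC,GUG,GUU -> pick first = GUA
residue 7: Y codons sorted = UAC,UAU -> pick first = UAC
residue 8: Y codons sorted = UAC,UAU -> pick first = UAC
residue 9: L codons sorted = CUA,CUC,CUG,CUU,UUA,UUG -> pick first = CUA
residue 10: L codons sorted = CUA,CUC,CUG,CUU,UUA,UUG -> pick first = CUA
terminator: stop codons sorted = UAA,UAG,UGA -> pick first = UAA

Answer: mRNA: AUGAACAAAAACGUAGUAUACUACCUACUAUAA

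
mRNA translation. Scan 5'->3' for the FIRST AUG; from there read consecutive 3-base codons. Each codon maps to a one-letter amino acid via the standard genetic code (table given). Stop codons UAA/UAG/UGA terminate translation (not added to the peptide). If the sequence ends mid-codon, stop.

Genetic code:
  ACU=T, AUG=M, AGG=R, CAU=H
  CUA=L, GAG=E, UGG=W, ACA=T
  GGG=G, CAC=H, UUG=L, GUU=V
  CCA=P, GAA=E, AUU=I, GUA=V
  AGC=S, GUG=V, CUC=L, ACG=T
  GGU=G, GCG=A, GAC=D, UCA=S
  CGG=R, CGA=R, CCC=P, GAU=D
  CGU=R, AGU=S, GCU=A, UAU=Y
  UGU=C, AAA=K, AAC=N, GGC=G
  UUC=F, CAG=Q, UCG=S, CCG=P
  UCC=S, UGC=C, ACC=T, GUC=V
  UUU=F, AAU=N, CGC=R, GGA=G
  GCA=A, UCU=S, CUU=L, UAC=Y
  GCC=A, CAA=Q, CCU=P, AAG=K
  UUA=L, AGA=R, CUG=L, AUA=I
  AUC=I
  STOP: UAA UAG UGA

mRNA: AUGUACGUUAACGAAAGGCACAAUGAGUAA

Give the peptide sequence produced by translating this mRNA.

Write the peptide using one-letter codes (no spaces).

Answer: MYVNERHNE

Derivation:
start AUG at pos 0
pos 0: AUG -> M; peptide=M
pos 3: UAC -> Y; peptide=MY
pos 6: GUU -> V; peptide=MYV
pos 9: AAC -> N; peptide=MYVN
pos 12: GAA -> E; peptide=MYVNE
pos 15: AGG -> R; peptide=MYVNER
pos 18: CAC -> H; peptide=MYVNERH
pos 21: AAU -> N; peptide=MYVNERHN
pos 24: GAG -> E; peptide=MYVNERHNE
pos 27: UAA -> STOP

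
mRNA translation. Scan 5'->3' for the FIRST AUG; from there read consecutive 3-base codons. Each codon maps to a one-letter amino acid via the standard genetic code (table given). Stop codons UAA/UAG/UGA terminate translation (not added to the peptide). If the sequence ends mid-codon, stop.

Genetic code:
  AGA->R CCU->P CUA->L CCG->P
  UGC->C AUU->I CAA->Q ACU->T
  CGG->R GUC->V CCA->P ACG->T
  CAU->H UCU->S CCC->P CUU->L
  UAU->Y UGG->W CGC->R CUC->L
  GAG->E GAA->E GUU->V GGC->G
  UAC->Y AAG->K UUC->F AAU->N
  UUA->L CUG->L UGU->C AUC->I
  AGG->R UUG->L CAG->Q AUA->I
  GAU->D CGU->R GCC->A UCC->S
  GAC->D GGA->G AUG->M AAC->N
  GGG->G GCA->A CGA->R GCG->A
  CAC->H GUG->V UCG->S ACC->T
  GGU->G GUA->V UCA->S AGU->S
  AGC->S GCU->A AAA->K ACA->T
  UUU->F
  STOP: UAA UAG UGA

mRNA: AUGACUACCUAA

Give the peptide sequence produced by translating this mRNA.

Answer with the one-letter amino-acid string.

Answer: MTT

Derivation:
start AUG at pos 0
pos 0: AUG -> M; peptide=M
pos 3: ACU -> T; peptide=MT
pos 6: ACC -> T; peptide=MTT
pos 9: UAA -> STOP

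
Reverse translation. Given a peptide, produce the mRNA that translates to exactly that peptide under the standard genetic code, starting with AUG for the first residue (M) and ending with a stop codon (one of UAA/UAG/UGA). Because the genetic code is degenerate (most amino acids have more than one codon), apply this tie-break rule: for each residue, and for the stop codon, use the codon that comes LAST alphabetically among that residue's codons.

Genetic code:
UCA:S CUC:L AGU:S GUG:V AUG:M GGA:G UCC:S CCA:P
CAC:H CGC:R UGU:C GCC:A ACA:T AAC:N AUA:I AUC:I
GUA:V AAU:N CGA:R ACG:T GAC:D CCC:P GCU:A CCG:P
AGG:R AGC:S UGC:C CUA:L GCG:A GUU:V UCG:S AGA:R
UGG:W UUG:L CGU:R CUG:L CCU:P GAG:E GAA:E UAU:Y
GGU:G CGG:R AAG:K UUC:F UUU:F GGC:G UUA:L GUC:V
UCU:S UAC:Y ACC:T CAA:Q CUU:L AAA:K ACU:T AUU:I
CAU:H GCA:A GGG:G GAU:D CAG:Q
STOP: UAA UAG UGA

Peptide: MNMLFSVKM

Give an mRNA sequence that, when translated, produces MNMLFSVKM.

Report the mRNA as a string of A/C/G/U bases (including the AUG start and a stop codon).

Answer: mRNA: AUGAAUAUGUUGUUUUCUGUUAAGAUGUGA

Derivation:
residue 1: M -> AUG (start codon)
residue 2: N codons sorted = AAC,AAU -> pick last = AAU
residue 3: M -> AUG (only codon)
residue 4: L codons sorted = CUA,CUC,CUG,CUU,UUA,UUG -> pick last = UUG
residue 5: F codons sorted = UUC,UUU -> pick last = UUU
residue 6: S codons sorted = AGC,AGU,UCA,UCC,UCG,UCU -> pick last = UCU
residue 7: V codons sorted = GUA,GUC,GUG,GUU -> pick last = GUU
residue 8: K codons sorted = AAA,AAG -> pick last = AAG
residue 9: M -> AUG (only codon)
terminator: stop codons sorted = UAA,UAG,UGA -> pick last = UGA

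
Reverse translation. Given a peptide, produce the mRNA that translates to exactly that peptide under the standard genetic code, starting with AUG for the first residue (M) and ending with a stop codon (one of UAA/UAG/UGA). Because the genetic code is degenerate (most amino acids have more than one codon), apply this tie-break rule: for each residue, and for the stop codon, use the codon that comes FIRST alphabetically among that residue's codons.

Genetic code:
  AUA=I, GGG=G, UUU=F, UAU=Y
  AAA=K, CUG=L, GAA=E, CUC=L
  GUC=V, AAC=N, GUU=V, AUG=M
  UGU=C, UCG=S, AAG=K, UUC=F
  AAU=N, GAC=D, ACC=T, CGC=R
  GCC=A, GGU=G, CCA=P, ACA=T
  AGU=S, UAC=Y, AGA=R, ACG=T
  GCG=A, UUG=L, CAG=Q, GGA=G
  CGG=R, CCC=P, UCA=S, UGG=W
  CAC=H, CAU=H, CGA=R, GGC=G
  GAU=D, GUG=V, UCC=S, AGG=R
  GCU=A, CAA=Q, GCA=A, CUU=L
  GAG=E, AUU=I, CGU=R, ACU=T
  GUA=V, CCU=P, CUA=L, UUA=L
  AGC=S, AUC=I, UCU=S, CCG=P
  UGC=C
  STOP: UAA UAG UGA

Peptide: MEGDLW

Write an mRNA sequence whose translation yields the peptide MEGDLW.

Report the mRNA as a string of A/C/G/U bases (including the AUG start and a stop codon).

Answer: mRNA: AUGGAAGGAGACCUAUGGUAA

Derivation:
residue 1: M -> AUG (start codon)
residue 2: E codons sorted = GAA,GAG -> pick first = GAA
residue 3: G codons sorted = GGA,GGC,GGG,GGU -> pick first = GGA
residue 4: D codons sorted = GAC,GAU -> pick first = GAC
residue 5: L codons sorted = CUA,CUC,CUG,CUU,UUA,UUG -> pick first = CUA
residue 6: W -> UGG (only codon)
terminator: stop codons sorted = UAA,UAG,UGA -> pick first = UAA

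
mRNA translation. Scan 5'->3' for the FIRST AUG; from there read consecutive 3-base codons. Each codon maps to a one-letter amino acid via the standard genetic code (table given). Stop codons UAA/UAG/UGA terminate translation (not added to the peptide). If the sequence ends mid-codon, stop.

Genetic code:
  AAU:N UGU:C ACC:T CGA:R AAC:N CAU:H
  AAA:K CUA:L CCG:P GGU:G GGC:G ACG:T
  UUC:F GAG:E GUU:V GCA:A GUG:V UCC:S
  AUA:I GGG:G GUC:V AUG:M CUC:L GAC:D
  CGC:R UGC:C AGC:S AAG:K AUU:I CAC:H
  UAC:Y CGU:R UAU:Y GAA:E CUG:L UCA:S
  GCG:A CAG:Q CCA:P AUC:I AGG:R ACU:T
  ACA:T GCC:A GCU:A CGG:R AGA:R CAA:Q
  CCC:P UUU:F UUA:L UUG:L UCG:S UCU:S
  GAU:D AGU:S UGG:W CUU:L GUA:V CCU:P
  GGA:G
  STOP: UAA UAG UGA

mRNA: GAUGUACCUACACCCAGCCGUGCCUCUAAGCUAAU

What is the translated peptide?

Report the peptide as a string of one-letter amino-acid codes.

Answer: MYLHPAVPLS

Derivation:
start AUG at pos 1
pos 1: AUG -> M; peptide=M
pos 4: UAC -> Y; peptide=MY
pos 7: CUA -> L; peptide=MYL
pos 10: CAC -> H; peptide=MYLH
pos 13: CCA -> P; peptide=MYLHP
pos 16: GCC -> A; peptide=MYLHPA
pos 19: GUG -> V; peptide=MYLHPAV
pos 22: CCU -> P; peptide=MYLHPAVP
pos 25: CUA -> L; peptide=MYLHPAVPL
pos 28: AGC -> S; peptide=MYLHPAVPLS
pos 31: UAA -> STOP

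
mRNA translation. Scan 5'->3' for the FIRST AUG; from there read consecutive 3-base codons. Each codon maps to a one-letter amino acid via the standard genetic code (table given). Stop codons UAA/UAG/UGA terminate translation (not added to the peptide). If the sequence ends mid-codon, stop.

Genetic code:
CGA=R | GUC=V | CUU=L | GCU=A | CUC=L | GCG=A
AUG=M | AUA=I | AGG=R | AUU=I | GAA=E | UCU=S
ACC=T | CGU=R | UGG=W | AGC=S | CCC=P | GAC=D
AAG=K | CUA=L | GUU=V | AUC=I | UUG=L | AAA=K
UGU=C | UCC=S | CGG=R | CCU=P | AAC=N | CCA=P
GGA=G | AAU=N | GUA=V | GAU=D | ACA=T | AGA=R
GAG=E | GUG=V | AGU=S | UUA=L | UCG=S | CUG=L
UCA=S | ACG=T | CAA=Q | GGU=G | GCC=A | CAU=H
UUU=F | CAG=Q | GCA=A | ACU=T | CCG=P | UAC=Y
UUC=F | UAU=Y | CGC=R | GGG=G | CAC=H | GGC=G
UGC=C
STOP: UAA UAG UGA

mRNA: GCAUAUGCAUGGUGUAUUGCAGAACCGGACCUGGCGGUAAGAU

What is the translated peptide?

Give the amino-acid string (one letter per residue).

Answer: MHGVLQNRTWR

Derivation:
start AUG at pos 4
pos 4: AUG -> M; peptide=M
pos 7: CAU -> H; peptide=MH
pos 10: GGU -> G; peptide=MHG
pos 13: GUA -> V; peptide=MHGV
pos 16: UUG -> L; peptide=MHGVL
pos 19: CAG -> Q; peptide=MHGVLQ
pos 22: AAC -> N; peptide=MHGVLQN
pos 25: CGG -> R; peptide=MHGVLQNR
pos 28: ACC -> T; peptide=MHGVLQNRT
pos 31: UGG -> W; peptide=MHGVLQNRTW
pos 34: CGG -> R; peptide=MHGVLQNRTWR
pos 37: UAA -> STOP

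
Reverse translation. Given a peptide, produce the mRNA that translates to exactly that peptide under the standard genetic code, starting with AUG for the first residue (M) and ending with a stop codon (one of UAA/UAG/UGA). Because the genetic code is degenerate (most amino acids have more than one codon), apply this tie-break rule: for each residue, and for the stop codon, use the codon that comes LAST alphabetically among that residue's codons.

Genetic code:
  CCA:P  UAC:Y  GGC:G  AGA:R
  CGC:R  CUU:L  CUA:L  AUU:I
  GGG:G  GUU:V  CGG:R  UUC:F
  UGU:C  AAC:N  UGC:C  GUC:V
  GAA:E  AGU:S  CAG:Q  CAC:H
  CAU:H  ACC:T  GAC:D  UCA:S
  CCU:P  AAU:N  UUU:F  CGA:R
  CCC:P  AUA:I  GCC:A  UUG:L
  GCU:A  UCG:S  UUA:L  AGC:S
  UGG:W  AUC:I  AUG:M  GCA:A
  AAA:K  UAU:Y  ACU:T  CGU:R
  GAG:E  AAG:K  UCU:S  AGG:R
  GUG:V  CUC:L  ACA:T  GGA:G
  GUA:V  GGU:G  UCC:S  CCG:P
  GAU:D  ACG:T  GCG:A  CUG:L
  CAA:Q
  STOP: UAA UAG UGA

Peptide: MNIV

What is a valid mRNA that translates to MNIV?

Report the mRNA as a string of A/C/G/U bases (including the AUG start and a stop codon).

Answer: mRNA: AUGAAUAUUGUUUGA

Derivation:
residue 1: M -> AUG (start codon)
residue 2: N codons sorted = AAC,AAU -> pick last = AAU
residue 3: I codons sorted = AUA,AUC,AUU -> pick last = AUU
residue 4: V codons sorted = GUA,GUC,GUG,GUU -> pick last = GUU
terminator: stop codons sorted = UAA,UAG,UGA -> pick last = UGA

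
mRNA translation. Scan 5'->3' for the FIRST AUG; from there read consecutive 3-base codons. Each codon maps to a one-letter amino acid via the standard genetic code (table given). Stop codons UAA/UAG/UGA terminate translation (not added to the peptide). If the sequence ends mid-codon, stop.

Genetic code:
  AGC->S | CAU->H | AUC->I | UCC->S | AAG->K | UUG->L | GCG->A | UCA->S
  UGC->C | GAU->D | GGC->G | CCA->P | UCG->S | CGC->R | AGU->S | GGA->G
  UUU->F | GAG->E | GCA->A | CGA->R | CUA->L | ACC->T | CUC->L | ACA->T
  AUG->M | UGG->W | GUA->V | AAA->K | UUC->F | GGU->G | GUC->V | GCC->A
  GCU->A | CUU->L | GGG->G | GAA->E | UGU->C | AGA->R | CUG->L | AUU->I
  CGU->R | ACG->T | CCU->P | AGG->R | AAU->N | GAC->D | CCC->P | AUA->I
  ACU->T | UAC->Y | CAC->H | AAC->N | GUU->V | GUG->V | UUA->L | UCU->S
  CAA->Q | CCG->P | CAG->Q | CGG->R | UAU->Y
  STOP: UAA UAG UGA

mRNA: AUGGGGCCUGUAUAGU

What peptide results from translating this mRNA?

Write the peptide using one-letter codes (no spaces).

Answer: MGPV

Derivation:
start AUG at pos 0
pos 0: AUG -> M; peptide=M
pos 3: GGG -> G; peptide=MG
pos 6: CCU -> P; peptide=MGP
pos 9: GUA -> V; peptide=MGPV
pos 12: UAG -> STOP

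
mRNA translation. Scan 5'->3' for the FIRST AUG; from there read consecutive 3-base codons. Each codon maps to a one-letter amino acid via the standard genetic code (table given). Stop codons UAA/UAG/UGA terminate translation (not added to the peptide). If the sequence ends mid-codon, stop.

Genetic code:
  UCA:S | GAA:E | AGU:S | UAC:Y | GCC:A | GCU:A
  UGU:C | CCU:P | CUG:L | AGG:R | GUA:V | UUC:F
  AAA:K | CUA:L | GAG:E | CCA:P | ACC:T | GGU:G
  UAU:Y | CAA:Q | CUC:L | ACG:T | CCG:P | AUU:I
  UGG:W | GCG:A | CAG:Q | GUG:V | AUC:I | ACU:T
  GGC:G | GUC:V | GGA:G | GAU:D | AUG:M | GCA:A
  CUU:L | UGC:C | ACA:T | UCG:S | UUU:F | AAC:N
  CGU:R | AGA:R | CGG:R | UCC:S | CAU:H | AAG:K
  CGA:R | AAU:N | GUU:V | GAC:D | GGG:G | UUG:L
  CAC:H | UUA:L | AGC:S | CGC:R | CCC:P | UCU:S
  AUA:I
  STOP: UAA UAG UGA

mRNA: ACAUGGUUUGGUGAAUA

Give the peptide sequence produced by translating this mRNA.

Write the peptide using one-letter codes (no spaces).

start AUG at pos 2
pos 2: AUG -> M; peptide=M
pos 5: GUU -> V; peptide=MV
pos 8: UGG -> W; peptide=MVW
pos 11: UGA -> STOP

Answer: MVW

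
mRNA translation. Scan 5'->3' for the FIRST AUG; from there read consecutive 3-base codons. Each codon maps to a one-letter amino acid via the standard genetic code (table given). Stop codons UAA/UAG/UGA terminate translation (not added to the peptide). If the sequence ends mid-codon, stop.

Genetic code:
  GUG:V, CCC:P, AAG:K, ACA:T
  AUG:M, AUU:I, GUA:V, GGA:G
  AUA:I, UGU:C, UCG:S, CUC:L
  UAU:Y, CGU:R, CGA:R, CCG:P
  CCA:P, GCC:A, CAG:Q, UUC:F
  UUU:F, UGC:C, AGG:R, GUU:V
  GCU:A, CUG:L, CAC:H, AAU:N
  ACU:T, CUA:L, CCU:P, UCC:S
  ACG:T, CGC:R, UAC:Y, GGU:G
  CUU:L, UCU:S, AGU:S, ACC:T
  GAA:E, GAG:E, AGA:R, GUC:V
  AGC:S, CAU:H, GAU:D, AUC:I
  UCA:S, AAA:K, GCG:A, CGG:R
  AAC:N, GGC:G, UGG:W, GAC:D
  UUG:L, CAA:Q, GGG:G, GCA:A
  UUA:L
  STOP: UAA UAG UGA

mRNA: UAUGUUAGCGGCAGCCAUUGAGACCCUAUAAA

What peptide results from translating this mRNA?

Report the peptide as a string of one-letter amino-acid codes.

start AUG at pos 1
pos 1: AUG -> M; peptide=M
pos 4: UUA -> L; peptide=ML
pos 7: GCG -> A; peptide=MLA
pos 10: GCA -> A; peptide=MLAA
pos 13: GCC -> A; peptide=MLAAA
pos 16: AUU -> I; peptide=MLAAAI
pos 19: GAG -> E; peptide=MLAAAIE
pos 22: ACC -> T; peptide=MLAAAIET
pos 25: CUA -> L; peptide=MLAAAIETL
pos 28: UAA -> STOP

Answer: MLAAAIETL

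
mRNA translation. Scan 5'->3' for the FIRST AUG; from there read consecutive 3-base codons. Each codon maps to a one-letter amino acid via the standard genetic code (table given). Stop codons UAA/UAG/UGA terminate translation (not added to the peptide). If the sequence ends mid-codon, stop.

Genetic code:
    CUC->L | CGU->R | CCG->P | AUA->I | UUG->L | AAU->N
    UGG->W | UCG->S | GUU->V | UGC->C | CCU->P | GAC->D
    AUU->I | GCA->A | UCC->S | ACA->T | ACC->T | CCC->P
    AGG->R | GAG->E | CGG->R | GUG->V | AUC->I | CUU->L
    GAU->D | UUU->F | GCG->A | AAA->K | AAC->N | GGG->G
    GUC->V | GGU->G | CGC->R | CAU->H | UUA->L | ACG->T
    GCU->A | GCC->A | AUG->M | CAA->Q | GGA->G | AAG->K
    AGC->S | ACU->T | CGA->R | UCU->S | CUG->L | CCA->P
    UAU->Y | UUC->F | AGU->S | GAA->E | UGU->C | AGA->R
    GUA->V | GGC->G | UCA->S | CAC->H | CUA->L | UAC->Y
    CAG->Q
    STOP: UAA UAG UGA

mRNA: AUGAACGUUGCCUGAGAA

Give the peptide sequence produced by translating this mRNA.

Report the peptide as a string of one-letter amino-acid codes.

Answer: MNVA

Derivation:
start AUG at pos 0
pos 0: AUG -> M; peptide=M
pos 3: AAC -> N; peptide=MN
pos 6: GUU -> V; peptide=MNV
pos 9: GCC -> A; peptide=MNVA
pos 12: UGA -> STOP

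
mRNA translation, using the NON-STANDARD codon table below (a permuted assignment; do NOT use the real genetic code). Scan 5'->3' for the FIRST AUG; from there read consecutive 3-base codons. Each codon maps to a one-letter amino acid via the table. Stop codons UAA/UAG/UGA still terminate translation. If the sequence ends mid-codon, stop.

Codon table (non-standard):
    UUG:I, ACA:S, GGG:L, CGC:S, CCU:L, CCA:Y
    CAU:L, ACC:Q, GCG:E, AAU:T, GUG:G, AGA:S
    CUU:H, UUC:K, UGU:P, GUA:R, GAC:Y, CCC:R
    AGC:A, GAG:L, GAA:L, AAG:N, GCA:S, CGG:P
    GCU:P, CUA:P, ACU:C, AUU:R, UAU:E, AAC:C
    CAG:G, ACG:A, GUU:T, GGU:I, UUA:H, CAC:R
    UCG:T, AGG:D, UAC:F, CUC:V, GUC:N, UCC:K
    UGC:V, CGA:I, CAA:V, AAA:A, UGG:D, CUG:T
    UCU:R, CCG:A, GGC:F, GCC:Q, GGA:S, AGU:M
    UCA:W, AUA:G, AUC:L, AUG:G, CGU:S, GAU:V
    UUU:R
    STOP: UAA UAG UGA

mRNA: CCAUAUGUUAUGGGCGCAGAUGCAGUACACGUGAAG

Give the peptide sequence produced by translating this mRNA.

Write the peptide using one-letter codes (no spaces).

Answer: GHDEGGGFA

Derivation:
start AUG at pos 4
pos 4: AUG -> G; peptide=G
pos 7: UUA -> H; peptide=GH
pos 10: UGG -> D; peptide=GHD
pos 13: GCG -> E; peptide=GHDE
pos 16: CAG -> G; peptide=GHDEG
pos 19: AUG -> G; peptide=GHDEGG
pos 22: CAG -> G; peptide=GHDEGGG
pos 25: UAC -> F; peptide=GHDEGGGF
pos 28: ACG -> A; peptide=GHDEGGGFA
pos 31: UGA -> STOP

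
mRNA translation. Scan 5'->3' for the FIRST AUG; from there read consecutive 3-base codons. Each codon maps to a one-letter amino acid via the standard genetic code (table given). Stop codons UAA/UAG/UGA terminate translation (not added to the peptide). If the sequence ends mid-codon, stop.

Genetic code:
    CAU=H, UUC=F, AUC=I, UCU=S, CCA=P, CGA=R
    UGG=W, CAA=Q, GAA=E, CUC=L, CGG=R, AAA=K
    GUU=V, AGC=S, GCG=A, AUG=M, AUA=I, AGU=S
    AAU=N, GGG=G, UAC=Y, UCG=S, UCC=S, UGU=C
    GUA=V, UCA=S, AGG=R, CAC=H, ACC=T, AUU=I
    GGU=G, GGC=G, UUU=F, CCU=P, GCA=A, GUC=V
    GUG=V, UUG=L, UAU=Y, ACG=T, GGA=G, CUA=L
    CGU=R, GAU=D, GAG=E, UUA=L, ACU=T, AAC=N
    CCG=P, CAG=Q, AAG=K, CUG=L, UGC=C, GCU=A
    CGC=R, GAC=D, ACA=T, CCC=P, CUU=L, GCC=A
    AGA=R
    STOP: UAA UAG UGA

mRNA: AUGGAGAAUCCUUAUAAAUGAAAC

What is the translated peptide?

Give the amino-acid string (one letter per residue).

start AUG at pos 0
pos 0: AUG -> M; peptide=M
pos 3: GAG -> E; peptide=ME
pos 6: AAU -> N; peptide=MEN
pos 9: CCU -> P; peptide=MENP
pos 12: UAU -> Y; peptide=MENPY
pos 15: AAA -> K; peptide=MENPYK
pos 18: UGA -> STOP

Answer: MENPYK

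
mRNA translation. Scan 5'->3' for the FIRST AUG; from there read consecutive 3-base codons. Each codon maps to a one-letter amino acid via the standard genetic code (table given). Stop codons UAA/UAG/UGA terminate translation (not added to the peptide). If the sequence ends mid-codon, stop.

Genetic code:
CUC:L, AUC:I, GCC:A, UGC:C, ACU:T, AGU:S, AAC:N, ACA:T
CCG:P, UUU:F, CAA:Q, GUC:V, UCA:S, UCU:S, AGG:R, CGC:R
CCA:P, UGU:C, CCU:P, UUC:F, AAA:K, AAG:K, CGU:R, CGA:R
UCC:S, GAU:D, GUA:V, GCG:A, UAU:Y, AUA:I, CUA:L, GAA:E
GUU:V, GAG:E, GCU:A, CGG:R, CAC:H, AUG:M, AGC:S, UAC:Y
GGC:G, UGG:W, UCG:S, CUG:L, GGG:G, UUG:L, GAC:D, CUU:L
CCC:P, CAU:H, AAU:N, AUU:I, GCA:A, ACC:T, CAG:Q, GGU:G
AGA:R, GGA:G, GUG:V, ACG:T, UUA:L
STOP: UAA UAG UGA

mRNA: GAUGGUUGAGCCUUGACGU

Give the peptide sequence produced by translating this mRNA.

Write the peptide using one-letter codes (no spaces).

Answer: MVEP

Derivation:
start AUG at pos 1
pos 1: AUG -> M; peptide=M
pos 4: GUU -> V; peptide=MV
pos 7: GAG -> E; peptide=MVE
pos 10: CCU -> P; peptide=MVEP
pos 13: UGA -> STOP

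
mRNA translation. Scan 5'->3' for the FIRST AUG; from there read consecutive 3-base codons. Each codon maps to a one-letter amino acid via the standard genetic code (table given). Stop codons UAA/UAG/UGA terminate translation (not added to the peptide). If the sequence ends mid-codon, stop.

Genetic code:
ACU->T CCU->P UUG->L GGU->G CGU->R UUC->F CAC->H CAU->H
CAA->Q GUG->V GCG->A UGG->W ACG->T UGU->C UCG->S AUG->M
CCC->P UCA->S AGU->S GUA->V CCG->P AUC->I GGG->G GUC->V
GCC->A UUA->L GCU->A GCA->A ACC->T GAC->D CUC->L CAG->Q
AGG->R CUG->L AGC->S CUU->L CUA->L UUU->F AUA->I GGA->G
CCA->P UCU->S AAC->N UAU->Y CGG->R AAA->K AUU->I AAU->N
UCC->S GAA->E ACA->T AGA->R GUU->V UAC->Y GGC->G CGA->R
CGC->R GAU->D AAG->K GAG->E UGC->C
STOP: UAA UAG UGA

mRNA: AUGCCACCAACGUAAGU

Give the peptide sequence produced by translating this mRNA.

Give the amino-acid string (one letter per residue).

start AUG at pos 0
pos 0: AUG -> M; peptide=M
pos 3: CCA -> P; peptide=MP
pos 6: CCA -> P; peptide=MPP
pos 9: ACG -> T; peptide=MPPT
pos 12: UAA -> STOP

Answer: MPPT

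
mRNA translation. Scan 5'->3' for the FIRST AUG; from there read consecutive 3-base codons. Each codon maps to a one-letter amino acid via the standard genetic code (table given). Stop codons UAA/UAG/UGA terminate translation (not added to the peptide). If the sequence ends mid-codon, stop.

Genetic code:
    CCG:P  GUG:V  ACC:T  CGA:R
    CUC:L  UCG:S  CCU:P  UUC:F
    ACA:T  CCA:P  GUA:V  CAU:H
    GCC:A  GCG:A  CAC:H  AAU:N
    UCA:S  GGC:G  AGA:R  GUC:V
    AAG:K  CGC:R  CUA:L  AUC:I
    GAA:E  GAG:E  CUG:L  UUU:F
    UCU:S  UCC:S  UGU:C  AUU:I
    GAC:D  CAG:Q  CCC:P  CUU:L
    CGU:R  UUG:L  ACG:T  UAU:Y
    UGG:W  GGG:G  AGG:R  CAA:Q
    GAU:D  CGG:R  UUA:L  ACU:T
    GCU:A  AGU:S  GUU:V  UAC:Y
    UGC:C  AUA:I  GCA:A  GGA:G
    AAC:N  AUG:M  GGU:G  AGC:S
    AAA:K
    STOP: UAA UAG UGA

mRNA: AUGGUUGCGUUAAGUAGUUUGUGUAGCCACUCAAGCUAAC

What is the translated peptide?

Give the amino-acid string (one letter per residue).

start AUG at pos 0
pos 0: AUG -> M; peptide=M
pos 3: GUU -> V; peptide=MV
pos 6: GCG -> A; peptide=MVA
pos 9: UUA -> L; peptide=MVAL
pos 12: AGU -> S; peptide=MVALS
pos 15: AGU -> S; peptide=MVALSS
pos 18: UUG -> L; peptide=MVALSSL
pos 21: UGU -> C; peptide=MVALSSLC
pos 24: AGC -> S; peptide=MVALSSLCS
pos 27: CAC -> H; peptide=MVALSSLCSH
pos 30: UCA -> S; peptide=MVALSSLCSHS
pos 33: AGC -> S; peptide=MVALSSLCSHSS
pos 36: UAA -> STOP

Answer: MVALSSLCSHSS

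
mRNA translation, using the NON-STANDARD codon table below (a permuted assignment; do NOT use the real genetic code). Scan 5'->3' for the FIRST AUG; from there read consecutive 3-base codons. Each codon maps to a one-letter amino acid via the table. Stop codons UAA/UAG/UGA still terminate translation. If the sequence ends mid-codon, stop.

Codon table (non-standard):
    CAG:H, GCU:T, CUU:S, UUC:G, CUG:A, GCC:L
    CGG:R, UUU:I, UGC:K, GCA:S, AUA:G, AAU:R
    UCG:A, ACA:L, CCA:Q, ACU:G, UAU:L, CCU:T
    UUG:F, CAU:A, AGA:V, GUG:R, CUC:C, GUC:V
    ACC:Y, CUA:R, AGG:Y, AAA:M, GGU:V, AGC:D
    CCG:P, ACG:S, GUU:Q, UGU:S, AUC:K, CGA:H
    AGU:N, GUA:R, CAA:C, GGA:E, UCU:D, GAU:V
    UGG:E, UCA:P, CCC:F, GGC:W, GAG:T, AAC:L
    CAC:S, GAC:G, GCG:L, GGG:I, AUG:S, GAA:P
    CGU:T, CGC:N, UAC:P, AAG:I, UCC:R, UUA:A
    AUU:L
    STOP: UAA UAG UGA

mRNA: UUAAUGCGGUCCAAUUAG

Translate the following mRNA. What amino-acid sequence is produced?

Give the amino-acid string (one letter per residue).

Answer: SRRR

Derivation:
start AUG at pos 3
pos 3: AUG -> S; peptide=S
pos 6: CGG -> R; peptide=SR
pos 9: UCC -> R; peptide=SRR
pos 12: AAU -> R; peptide=SRRR
pos 15: UAG -> STOP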